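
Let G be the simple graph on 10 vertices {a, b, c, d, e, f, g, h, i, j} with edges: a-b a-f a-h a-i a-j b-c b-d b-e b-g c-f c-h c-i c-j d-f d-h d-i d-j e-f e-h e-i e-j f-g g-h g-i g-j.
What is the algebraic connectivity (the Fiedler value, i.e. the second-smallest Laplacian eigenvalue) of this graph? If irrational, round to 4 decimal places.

5

With the vertex order [a, b, c, d, e, f, g, h, i, j], the degrees are [5, 5, 5, 5, 5, 5, 5, 5, 5, 5], giving D = diag(5, 5, 5, 5, 5, 5, 5, 5, 5, 5) and L = D - A. The smallest Laplacian eigenvalue is always 0. The next one, lambda_2 = 5, measures how hard the graph is to disconnect: larger values mean better connectivity. The largest eigenvalue, 10, is at most the vertex count 10.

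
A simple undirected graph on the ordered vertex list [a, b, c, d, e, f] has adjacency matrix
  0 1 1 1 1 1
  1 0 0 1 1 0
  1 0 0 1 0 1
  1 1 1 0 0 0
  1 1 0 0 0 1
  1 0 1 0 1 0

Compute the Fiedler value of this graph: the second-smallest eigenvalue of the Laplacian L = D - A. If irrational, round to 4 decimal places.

2.3820

Each diagonal entry of L is the vertex degree and each off-diagonal entry is -1 where an edge is present, 0 otherwise; in the order [a, b, c, d, e, f] the diagonal is [5, 3, 3, 3, 3, 3]. The smallest Laplacian eigenvalue is always 0. The next one, lambda_2 = 2.3820, measures how hard the graph is to disconnect: larger values mean better connectivity. By the matrix-tree theorem the graph has (1/6) * product of the nonzero eigenvalues = 121 spanning trees. The eigenvalues sum to 20, which equals trace(L) = 2|E|.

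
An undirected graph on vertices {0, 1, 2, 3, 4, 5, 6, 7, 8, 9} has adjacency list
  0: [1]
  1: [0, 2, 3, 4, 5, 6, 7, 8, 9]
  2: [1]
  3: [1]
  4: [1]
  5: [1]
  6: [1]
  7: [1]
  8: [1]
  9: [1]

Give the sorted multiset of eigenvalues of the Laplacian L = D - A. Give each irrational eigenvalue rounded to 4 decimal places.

[0, 1, 1, 1, 1, 1, 1, 1, 1, 10]

Each diagonal entry of L is the vertex degree and each off-diagonal entry is -1 where an edge is present, 0 otherwise; in the order [0, 1, 2, 3, 4, 5, 6, 7, 8, 9] the diagonal is [1, 9, 1, 1, 1, 1, 1, 1, 1, 1]. Diagonalising L (or applying a numerical eigensolver to the 10x10 matrix) gives the spectrum above. The single zero eigenvalue shows the graph is connected. By the matrix-tree theorem the graph has (1/10) * product of the nonzero eigenvalues = 1 spanning tree. There is one zero in the spectrum, matching the 1 component.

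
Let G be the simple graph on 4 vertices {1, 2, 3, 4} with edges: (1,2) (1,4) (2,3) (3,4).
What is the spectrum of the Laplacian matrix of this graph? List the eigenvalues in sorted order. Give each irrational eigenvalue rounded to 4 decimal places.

[0, 2, 2, 4]

Reading degrees in the order [1, 2, 3, 4] gives [2, 2, 2, 2]; set D = diag(2, 2, 2, 2) and form L = D - A. Since every row of L sums to 0, the all-ones vector is in the kernel and 0 is an eigenvalue. The single zero eigenvalue shows the graph is connected. There is one zero in the spectrum, matching the 1 component.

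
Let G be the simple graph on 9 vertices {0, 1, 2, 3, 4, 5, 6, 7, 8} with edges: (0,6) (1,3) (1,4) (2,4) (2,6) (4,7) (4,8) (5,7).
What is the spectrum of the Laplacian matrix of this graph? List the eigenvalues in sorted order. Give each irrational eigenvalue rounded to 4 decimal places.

[0, 0.2398, 0.3820, 0.7199, 1.4240, 2.2032, 2.6180, 3.1692, 5.2439]

Each diagonal entry of L is the vertex degree and each off-diagonal entry is -1 where an edge is present, 0 otherwise; in the order [0, 1, 2, 3, 4, 5, 6, 7, 8] the diagonal is [1, 2, 2, 1, 4, 1, 2, 2, 1]. The multiplicity of 0 as a Laplacian eigenvalue equals the number of connected components.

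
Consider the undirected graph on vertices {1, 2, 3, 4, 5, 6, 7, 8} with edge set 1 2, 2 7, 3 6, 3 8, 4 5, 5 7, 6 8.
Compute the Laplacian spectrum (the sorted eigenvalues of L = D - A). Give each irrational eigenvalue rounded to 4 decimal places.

Each diagonal entry of L is the vertex degree and each off-diagonal entry is -1 where an edge is present, 0 otherwise; in the order [1, 2, 3, 4, 5, 6, 7, 8] the diagonal is [1, 2, 2, 1, 2, 2, 2, 2]. L is symmetric positive semidefinite, so every eigenvalue is real and nonnegative. The 2 zero eigenvalues correspond to the 2 connected components. There are 2 zeros in the spectrum, matching the 2 components.

[0, 0, 0.3820, 1.3820, 2.6180, 3, 3, 3.6180]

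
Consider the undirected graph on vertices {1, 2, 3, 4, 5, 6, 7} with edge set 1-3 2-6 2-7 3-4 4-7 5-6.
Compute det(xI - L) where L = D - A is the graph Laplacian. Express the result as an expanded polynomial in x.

Each diagonal entry of L is the vertex degree and each off-diagonal entry is -1 where an edge is present, 0 otherwise; in the order [1, 2, 3, 4, 5, 6, 7] the diagonal is [1, 2, 2, 2, 1, 2, 2]. Computing det(xI - L) by cofactor expansion (or equivalently via sum-over-permutations) gives x^7 - 12x^6 + 55x^5 - 120x^4 + 126x^3 - 56x^2 + 7x. The constant term is 0 because L is singular (the all-ones vector lies in its kernel). There is one zero in the spectrum, matching the 1 component.

x^7 - 12x^6 + 55x^5 - 120x^4 + 126x^3 - 56x^2 + 7x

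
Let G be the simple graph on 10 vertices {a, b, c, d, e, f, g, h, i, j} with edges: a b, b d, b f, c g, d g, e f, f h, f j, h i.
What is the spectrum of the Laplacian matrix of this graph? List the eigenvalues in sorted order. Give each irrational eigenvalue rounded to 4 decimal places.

[0, 0.1769, 0.4716, 0.6288, 1, 1.4112, 2.3497, 2.8697, 3.7491, 5.3430]

With the vertex order [a, b, c, d, e, f, g, h, i, j], the degrees are [1, 3, 1, 2, 1, 4, 2, 2, 1, 1], giving D = diag(1, 3, 1, 2, 1, 4, 2, 2, 1, 1) and L = D - A. Since every row of L sums to 0, the all-ones vector is in the kernel and 0 is an eigenvalue. By the matrix-tree theorem the graph has (1/10) * product of the nonzero eigenvalues = 1 spanning tree. The largest eigenvalue, 5.3430, is at most the vertex count 10.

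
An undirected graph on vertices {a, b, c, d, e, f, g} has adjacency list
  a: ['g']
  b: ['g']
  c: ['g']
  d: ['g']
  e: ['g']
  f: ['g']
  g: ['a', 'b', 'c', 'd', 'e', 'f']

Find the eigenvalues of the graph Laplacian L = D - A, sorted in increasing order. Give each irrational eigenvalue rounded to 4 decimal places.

Reading degrees in the order [a, b, c, d, e, f, g] gives [1, 1, 1, 1, 1, 1, 6]; set D = diag(1, 1, 1, 1, 1, 1, 6) and form L = D - A. Diagonalising L (or applying a numerical eigensolver to the 7x7 matrix) gives the spectrum above. The single zero eigenvalue shows the graph is connected. By the matrix-tree theorem the graph has (1/7) * product of the nonzero eigenvalues = 1 spanning tree.

[0, 1, 1, 1, 1, 1, 7]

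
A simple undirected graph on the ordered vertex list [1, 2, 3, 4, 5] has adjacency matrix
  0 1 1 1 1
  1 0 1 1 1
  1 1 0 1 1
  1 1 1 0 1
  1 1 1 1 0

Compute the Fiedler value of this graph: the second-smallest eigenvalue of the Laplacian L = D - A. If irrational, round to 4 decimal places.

Each diagonal entry of L is the vertex degree and each off-diagonal entry is -1 where an edge is present, 0 otherwise; in the order [1, 2, 3, 4, 5] the diagonal is [4, 4, 4, 4, 4]. Computing the eigenvalues of L and sorting gives [0, 5, 5, 5, 5]. The Fiedler value lambda_2 = 5 is strictly positive, so the graph is connected. The largest eigenvalue, 5, is at most the vertex count 5. By the matrix-tree theorem the graph has (1/5) * product of the nonzero eigenvalues = 125 spanning trees.

5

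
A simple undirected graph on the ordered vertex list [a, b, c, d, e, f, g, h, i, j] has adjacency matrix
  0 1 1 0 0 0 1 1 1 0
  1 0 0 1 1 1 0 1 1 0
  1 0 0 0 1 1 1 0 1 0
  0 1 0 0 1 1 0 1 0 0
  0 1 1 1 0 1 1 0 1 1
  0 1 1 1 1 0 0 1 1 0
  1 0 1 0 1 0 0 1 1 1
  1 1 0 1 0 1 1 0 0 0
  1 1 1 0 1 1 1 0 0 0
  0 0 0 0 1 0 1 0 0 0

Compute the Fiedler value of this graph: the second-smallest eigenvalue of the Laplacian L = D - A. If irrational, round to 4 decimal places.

1.8194

With the vertex order [a, b, c, d, e, f, g, h, i, j], the degrees are [5, 6, 5, 4, 7, 6, 6, 5, 6, 2], giving D = diag(5, 6, 5, 4, 7, 6, 6, 5, 6, 2) and L = D - A. The sorted Laplacian eigenvalues are [0, 1.8194, 3.2834, 4.5587, 5.7629, 6, 6.5494, 7.4643, 8, 8.5619]; the algebraic connectivity is the second entry, 1.8194. The largest eigenvalue, 8.5619, is at most the vertex count 10.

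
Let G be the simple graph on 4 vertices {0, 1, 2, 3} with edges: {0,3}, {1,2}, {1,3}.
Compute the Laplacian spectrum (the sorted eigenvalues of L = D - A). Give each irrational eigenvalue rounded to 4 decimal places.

With the vertex order [0, 1, 2, 3], the degrees are [1, 2, 1, 2], giving D = diag(1, 2, 1, 2) and L = D - A. Since every row of L sums to 0, the all-ones vector is in the kernel and 0 is an eigenvalue. The single zero eigenvalue shows the graph is connected. There is one zero in the spectrum, matching the 1 component. By the matrix-tree theorem the graph has (1/4) * product of the nonzero eigenvalues = 1 spanning tree.

[0, 0.5858, 2, 3.4142]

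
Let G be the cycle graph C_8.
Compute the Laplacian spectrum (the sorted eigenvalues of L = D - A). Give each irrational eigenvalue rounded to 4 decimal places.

The graph has 8 vertices and degree multiset [2, 2, 2, 2, 2, 2, 2, 2]; D is the diagonal matrix of degrees and L = D - A. L is symmetric positive semidefinite, so every eigenvalue is real and nonnegative. The largest eigenvalue, 4, is at most the vertex count 8. The eigenvalues sum to 16, which equals trace(L) = 2|E|.

[0, 0.5858, 0.5858, 2, 2, 3.4142, 3.4142, 4]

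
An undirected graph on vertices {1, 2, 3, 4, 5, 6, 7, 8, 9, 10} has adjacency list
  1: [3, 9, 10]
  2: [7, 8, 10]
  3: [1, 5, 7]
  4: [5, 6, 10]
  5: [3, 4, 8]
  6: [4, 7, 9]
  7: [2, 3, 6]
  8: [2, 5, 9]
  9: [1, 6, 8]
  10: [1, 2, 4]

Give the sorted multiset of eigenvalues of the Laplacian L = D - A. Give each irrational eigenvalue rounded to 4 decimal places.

[0, 2, 2, 2, 2, 2, 5, 5, 5, 5]

Each diagonal entry of L is the vertex degree and each off-diagonal entry is -1 where an edge is present, 0 otherwise; in the order [1, 2, 3, 4, 5, 6, 7, 8, 9, 10] the diagonal is [3, 3, 3, 3, 3, 3, 3, 3, 3, 3]. The multiplicity of 0 as a Laplacian eigenvalue equals the number of connected components. The largest eigenvalue, 5, is at most the vertex count 10.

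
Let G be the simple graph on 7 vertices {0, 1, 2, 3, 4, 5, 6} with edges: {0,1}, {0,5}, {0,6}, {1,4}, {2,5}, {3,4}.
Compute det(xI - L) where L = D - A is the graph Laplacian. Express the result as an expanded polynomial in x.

Reading degrees in the order [0, 1, 2, 3, 4, 5, 6] gives [3, 2, 1, 1, 2, 2, 1]; set D = diag(3, 2, 1, 1, 2, 2, 1) and form L = D - A. Computing det(xI - L) by cofactor expansion (or equivalently via sum-over-permutations) gives x^7 - 12x^6 + 54x^5 - 114x^4 + 115x^3 - 50x^2 + 7x. The constant term is 0 because L is singular (the all-ones vector lies in its kernel). By the matrix-tree theorem the graph has (1/7) * product of the nonzero eigenvalues = 1 spanning tree.

x^7 - 12x^6 + 54x^5 - 114x^4 + 115x^3 - 50x^2 + 7x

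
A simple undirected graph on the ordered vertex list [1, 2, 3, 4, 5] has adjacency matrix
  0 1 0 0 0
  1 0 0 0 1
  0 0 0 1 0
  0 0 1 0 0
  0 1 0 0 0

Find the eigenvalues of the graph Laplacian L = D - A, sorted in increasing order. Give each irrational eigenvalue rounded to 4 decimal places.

Each diagonal entry of L is the vertex degree and each off-diagonal entry is -1 where an edge is present, 0 otherwise; in the order [1, 2, 3, 4, 5] the diagonal is [1, 2, 1, 1, 1]. The multiplicity of 0 as a Laplacian eigenvalue equals the number of connected components. The 2 zero eigenvalues correspond to the 2 connected components.

[0, 0, 1, 2, 3]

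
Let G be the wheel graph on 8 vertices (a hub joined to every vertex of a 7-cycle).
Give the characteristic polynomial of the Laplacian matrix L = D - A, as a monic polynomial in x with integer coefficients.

The graph has 8 vertices and degree multiset [7, 3, 3, 3, 3, 3, 3, 3]; D is the diagonal matrix of degrees and L = D - A. Computing det(xI - L) by cofactor expansion (or equivalently via sum-over-permutations) gives x^8 - 28x^7 + 322x^6 - 1974x^5 + 6965x^4 - 14126x^3 + 15225x^2 - 6728x. Since p(0) = det(-L) = 0, x divides p(x).

x^8 - 28x^7 + 322x^6 - 1974x^5 + 6965x^4 - 14126x^3 + 15225x^2 - 6728x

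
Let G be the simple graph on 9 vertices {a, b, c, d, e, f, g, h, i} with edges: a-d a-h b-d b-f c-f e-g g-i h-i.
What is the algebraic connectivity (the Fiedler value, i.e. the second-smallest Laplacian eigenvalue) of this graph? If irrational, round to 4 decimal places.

0.1206

Each diagonal entry of L is the vertex degree and each off-diagonal entry is -1 where an edge is present, 0 otherwise; in the order [a, b, c, d, e, f, g, h, i] the diagonal is [2, 2, 1, 2, 1, 2, 2, 2, 2]. The sorted Laplacian eigenvalues are [0, 0.1206, 0.4679, 1, 1.6527, 2.3473, 3, 3.5321, 3.8794]; the algebraic connectivity is the second entry, 0.1206.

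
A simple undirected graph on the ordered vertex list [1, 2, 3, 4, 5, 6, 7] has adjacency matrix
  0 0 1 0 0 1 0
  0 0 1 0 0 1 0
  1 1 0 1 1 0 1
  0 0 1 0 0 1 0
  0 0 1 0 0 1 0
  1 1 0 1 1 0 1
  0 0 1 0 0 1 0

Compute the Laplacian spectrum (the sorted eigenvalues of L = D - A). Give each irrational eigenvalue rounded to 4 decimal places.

Reading degrees in the order [1, 2, 3, 4, 5, 6, 7] gives [2, 2, 5, 2, 2, 5, 2]; set D = diag(2, 2, 5, 2, 2, 5, 2) and form L = D - A. Diagonalising L (or applying a numerical eigensolver to the 7x7 matrix) gives the spectrum above. The single zero eigenvalue shows the graph is connected. The eigenvalues sum to 20, which equals trace(L) = 2|E|. There is one zero in the spectrum, matching the 1 component.

[0, 2, 2, 2, 2, 5, 7]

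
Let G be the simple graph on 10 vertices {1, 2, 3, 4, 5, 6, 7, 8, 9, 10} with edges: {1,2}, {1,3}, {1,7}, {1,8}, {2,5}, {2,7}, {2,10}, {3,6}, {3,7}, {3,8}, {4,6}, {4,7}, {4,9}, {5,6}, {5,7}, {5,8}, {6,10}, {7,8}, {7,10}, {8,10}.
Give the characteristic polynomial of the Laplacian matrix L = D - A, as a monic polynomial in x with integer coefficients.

With the vertex order [1, 2, 3, 4, 5, 6, 7, 8, 9, 10], the degrees are [4, 4, 4, 3, 4, 4, 7, 5, 1, 4], giving D = diag(4, 4, 4, 3, 4, 4, 7, 5, 1, 4) and L = D - A. Computing det(xI - L) by cofactor expansion (or equivalently via sum-over-permutations) gives x^10 - 40x^9 + 690x^8 - 6722x^7 + 40624x^6 - 157140x^5 + 385819x^4 - 571280x^3 + 449404x^2 - 133040x. Since p(0) = det(-L) = 0, x divides p(x). The eigenvalues sum to 40, which equals trace(L) = 2|E|. By the matrix-tree theorem the graph has (1/10) * product of the nonzero eigenvalues = 13304 spanning trees.

x^10 - 40x^9 + 690x^8 - 6722x^7 + 40624x^6 - 157140x^5 + 385819x^4 - 571280x^3 + 449404x^2 - 133040x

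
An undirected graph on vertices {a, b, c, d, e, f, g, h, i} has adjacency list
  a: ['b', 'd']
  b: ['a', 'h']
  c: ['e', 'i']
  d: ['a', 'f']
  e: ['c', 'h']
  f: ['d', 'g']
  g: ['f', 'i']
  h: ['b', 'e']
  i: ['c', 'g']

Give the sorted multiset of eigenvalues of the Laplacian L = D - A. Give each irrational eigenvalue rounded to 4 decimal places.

[0, 0.4679, 0.4679, 1.6527, 1.6527, 3, 3, 3.8794, 3.8794]

Each diagonal entry of L is the vertex degree and each off-diagonal entry is -1 where an edge is present, 0 otherwise; in the order [a, b, c, d, e, f, g, h, i] the diagonal is [2, 2, 2, 2, 2, 2, 2, 2, 2]. L is symmetric positive semidefinite, so every eigenvalue is real and nonnegative. The single zero eigenvalue shows the graph is connected. The eigenvalues sum to 18, which equals trace(L) = 2|E|.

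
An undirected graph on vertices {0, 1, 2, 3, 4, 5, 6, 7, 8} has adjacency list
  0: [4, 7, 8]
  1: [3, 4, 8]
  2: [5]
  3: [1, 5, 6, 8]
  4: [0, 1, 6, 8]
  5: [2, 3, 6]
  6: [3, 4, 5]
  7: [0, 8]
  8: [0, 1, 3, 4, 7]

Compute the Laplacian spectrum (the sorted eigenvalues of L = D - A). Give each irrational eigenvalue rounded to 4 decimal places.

Each diagonal entry of L is the vertex degree and each off-diagonal entry is -1 where an edge is present, 0 otherwise; in the order [0, 1, 2, 3, 4, 5, 6, 7, 8] the diagonal is [3, 3, 1, 4, 4, 3, 3, 2, 5]. Diagonalising L (or applying a numerical eigensolver to the 9x9 matrix) gives the spectrum above. The single zero eigenvalue shows the graph is connected. There is one zero in the spectrum, matching the 1 component.

[0, 0.5424, 1.4225, 2.4608, 3.1087, 3.9336, 4.7267, 5.4205, 6.3848]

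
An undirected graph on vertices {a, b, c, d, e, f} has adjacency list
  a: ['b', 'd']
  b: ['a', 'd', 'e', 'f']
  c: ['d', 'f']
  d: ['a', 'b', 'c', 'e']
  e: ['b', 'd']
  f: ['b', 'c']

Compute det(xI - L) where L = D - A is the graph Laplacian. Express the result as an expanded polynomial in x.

With the vertex order [a, b, c, d, e, f], the degrees are [2, 4, 2, 4, 2, 2], giving D = diag(2, 4, 2, 4, 2, 2) and L = D - A. L has integer entries, so p(x) = det(xI - L) has integer coefficients. Expanding the determinant yields x^6 - 16x^5 + 96x^4 - 268x^3 + 348x^2 - 168x. Since p(0) = det(-L) = 0, x divides p(x). The eigenvalues sum to 16, which equals trace(L) = 2|E|.

x^6 - 16x^5 + 96x^4 - 268x^3 + 348x^2 - 168x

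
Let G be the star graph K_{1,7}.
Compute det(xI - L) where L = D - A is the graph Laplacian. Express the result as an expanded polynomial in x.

The graph has 8 vertices and degree multiset [7, 1, 1, 1, 1, 1, 1, 1]; D is the diagonal matrix of degrees and L = D - A. L has integer entries, so p(x) = det(xI - L) has integer coefficients. Expanding the determinant yields x^8 - 14x^7 + 63x^6 - 140x^5 + 175x^4 - 126x^3 + 49x^2 - 8x. The coefficient of x^7 equals -trace(L) = -14, matching the sum of degrees.

x^8 - 14x^7 + 63x^6 - 140x^5 + 175x^4 - 126x^3 + 49x^2 - 8x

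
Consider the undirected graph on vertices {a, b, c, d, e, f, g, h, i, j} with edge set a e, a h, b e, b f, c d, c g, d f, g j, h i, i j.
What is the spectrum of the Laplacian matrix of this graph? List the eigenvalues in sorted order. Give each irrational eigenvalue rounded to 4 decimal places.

[0, 0.3820, 0.3820, 1.3820, 1.3820, 2.6180, 2.6180, 3.6180, 3.6180, 4]

Each diagonal entry of L is the vertex degree and each off-diagonal entry is -1 where an edge is present, 0 otherwise; in the order [a, b, c, d, e, f, g, h, i, j] the diagonal is [2, 2, 2, 2, 2, 2, 2, 2, 2, 2]. The multiplicity of 0 as a Laplacian eigenvalue equals the number of connected components. The eigenvalues sum to 20, which equals trace(L) = 2|E|.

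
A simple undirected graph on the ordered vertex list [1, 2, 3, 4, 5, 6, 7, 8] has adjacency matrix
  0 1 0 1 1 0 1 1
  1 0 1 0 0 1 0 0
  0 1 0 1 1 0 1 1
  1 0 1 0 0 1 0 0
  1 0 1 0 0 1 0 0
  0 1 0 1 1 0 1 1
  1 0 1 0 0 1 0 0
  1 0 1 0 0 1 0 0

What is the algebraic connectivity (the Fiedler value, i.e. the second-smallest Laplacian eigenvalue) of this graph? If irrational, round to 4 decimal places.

3

Each diagonal entry of L is the vertex degree and each off-diagonal entry is -1 where an edge is present, 0 otherwise; in the order [1, 2, 3, 4, 5, 6, 7, 8] the diagonal is [5, 3, 5, 3, 3, 5, 3, 3]. The smallest Laplacian eigenvalue is always 0. The next one, lambda_2 = 3, measures how hard the graph is to disconnect: larger values mean better connectivity.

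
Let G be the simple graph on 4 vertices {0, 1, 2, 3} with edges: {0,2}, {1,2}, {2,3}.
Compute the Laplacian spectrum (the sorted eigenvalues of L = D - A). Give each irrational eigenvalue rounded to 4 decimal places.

[0, 1, 1, 4]

With the vertex order [0, 1, 2, 3], the degrees are [1, 1, 3, 1], giving D = diag(1, 1, 3, 1) and L = D - A. The multiplicity of 0 as a Laplacian eigenvalue equals the number of connected components. The single zero eigenvalue shows the graph is connected.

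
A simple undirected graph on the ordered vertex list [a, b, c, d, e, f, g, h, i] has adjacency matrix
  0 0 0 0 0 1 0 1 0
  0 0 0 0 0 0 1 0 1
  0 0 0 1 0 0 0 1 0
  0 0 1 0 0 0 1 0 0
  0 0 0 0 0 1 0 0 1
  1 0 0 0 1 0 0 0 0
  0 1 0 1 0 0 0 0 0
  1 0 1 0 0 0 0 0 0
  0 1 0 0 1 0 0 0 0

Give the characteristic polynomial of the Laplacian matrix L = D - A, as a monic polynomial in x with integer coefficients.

Reading degrees in the order [a, b, c, d, e, f, g, h, i] gives [2, 2, 2, 2, 2, 2, 2, 2, 2]; set D = diag(2, 2, 2, 2, 2, 2, 2, 2, 2) and form L = D - A. Computing det(xI - L) by cofactor expansion (or equivalently via sum-over-permutations) gives x^9 - 18x^8 + 135x^7 - 546x^6 + 1287x^5 - 1782x^4 + 1386x^3 - 540x^2 + 81x. Since p(0) = det(-L) = 0, x divides p(x). The eigenvalues sum to 18, which equals trace(L) = 2|E|. There is one zero in the spectrum, matching the 1 component.

x^9 - 18x^8 + 135x^7 - 546x^6 + 1287x^5 - 1782x^4 + 1386x^3 - 540x^2 + 81x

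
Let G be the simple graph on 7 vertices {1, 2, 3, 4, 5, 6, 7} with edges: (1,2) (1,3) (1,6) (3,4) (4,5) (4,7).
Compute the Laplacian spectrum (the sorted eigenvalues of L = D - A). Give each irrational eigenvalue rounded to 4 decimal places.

[0, 0.2679, 1, 1, 1.5858, 3.7321, 4.4142]

With the vertex order [1, 2, 3, 4, 5, 6, 7], the degrees are [3, 1, 2, 3, 1, 1, 1], giving D = diag(3, 1, 2, 3, 1, 1, 1) and L = D - A. The multiplicity of 0 as a Laplacian eigenvalue equals the number of connected components. By the matrix-tree theorem the graph has (1/7) * product of the nonzero eigenvalues = 1 spanning tree. The largest eigenvalue, 4.4142, is at most the vertex count 7.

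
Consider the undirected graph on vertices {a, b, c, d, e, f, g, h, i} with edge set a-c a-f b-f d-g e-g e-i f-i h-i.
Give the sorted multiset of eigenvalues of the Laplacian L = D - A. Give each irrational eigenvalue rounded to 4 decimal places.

Each diagonal entry of L is the vertex degree and each off-diagonal entry is -1 where an edge is present, 0 otherwise; in the order [a, b, c, d, e, f, g, h, i] the diagonal is [2, 1, 1, 1, 2, 3, 2, 1, 3]. Diagonalising L (or applying a numerical eigensolver to the 9x9 matrix) gives the spectrum above. There is one zero in the spectrum, matching the 1 component. By the matrix-tree theorem the graph has (1/9) * product of the nonzero eigenvalues = 1 spanning tree.

[0, 0.1862, 0.4822, 0.7043, 1.4073, 2.1338, 2.8532, 3.5372, 4.6958]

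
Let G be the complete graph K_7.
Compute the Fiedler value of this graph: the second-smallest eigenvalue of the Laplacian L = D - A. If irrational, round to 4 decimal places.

The graph has 7 vertices and degree multiset [6, 6, 6, 6, 6, 6, 6]; D is the diagonal matrix of degrees and L = D - A. The smallest Laplacian eigenvalue is always 0. The next one, lambda_2 = 7, measures how hard the graph is to disconnect: larger values mean better connectivity. The largest eigenvalue, 7, is at most the vertex count 7.

7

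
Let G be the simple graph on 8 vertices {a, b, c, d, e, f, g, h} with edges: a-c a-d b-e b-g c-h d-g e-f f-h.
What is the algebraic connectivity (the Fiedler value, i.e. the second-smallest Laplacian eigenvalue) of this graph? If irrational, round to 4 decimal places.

Each diagonal entry of L is the vertex degree and each off-diagonal entry is -1 where an edge is present, 0 otherwise; in the order [a, b, c, d, e, f, g, h] the diagonal is [2, 2, 2, 2, 2, 2, 2, 2]. The smallest Laplacian eigenvalue is always 0. The next one, lambda_2 = 0.5858, measures how hard the graph is to disconnect: larger values mean better connectivity. The eigenvalues sum to 16, which equals trace(L) = 2|E|.

0.5858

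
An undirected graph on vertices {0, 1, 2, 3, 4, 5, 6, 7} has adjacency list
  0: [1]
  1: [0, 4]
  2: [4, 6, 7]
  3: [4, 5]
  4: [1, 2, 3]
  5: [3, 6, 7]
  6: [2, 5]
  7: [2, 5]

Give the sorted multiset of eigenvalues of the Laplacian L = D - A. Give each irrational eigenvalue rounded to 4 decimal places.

[0, 0.3563, 1.4277, 2, 2, 2.9108, 4.4679, 4.8373]

With the vertex order [0, 1, 2, 3, 4, 5, 6, 7], the degrees are [1, 2, 3, 2, 3, 3, 2, 2], giving D = diag(1, 2, 3, 2, 3, 3, 2, 2) and L = D - A. Since every row of L sums to 0, the all-ones vector is in the kernel and 0 is an eigenvalue. The single zero eigenvalue shows the graph is connected. The eigenvalues sum to 18, which equals trace(L) = 2|E|.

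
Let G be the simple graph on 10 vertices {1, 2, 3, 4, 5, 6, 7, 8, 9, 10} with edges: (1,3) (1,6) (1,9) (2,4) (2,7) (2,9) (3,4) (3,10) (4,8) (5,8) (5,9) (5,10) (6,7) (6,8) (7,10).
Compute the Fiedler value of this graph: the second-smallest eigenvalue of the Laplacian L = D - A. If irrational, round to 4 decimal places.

2

Reading degrees in the order [1, 2, 3, 4, 5, 6, 7, 8, 9, 10] gives [3, 3, 3, 3, 3, 3, 3, 3, 3, 3]; set D = diag(3, 3, 3, 3, 3, 3, 3, 3, 3, 3) and form L = D - A. Computing the eigenvalues of L and sorting gives [0, 2, 2, 2, 2, 2, 5, 5, 5, 5]. The Fiedler value lambda_2 = 2 is strictly positive, so the graph is connected. By the matrix-tree theorem the graph has (1/10) * product of the nonzero eigenvalues = 2000 spanning trees.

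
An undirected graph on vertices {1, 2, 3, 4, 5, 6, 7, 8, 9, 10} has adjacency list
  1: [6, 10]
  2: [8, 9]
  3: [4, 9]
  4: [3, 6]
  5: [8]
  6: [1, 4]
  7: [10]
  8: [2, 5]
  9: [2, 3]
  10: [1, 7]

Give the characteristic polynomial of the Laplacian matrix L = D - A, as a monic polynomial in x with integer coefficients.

x^10 - 18x^9 + 136x^8 - 560x^7 + 1365x^6 - 2002x^5 + 1716x^4 - 792x^3 + 165x^2 - 10x

With the vertex order [1, 2, 3, 4, 5, 6, 7, 8, 9, 10], the degrees are [2, 2, 2, 2, 1, 2, 1, 2, 2, 2], giving D = diag(2, 2, 2, 2, 1, 2, 1, 2, 2, 2) and L = D - A. Computing det(xI - L) by cofactor expansion (or equivalently via sum-over-permutations) gives x^10 - 18x^9 + 136x^8 - 560x^7 + 1365x^6 - 2002x^5 + 1716x^4 - 792x^3 + 165x^2 - 10x. The coefficient of x^9 equals -trace(L) = -18, matching the sum of degrees. By the matrix-tree theorem the graph has (1/10) * product of the nonzero eigenvalues = 1 spanning tree.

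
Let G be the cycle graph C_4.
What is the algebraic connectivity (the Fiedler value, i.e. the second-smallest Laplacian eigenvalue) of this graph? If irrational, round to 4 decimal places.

2

The graph has 4 vertices and degree multiset [2, 2, 2, 2]; D is the diagonal matrix of degrees and L = D - A. Computing the eigenvalues of L and sorting gives [0, 2, 2, 4]. The Fiedler value lambda_2 = 2 is strictly positive, so the graph is connected. By the matrix-tree theorem the graph has (1/4) * product of the nonzero eigenvalues = 4 spanning trees.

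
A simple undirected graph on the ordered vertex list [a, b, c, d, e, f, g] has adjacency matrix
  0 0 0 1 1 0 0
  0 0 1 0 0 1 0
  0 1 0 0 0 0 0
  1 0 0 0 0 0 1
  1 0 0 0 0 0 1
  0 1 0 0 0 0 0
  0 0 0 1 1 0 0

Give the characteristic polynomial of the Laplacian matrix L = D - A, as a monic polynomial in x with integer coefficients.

x^7 - 12x^6 + 55x^5 - 120x^4 + 124x^3 - 48x^2

With the vertex order [a, b, c, d, e, f, g], the degrees are [2, 2, 1, 2, 2, 1, 2], giving D = diag(2, 2, 1, 2, 2, 1, 2) and L = D - A. Computing det(xI - L) by cofactor expansion (or equivalently via sum-over-permutations) gives x^7 - 12x^6 + 55x^5 - 120x^4 + 124x^3 - 48x^2. The coefficient of x^6 equals -trace(L) = -12, matching the sum of degrees. The eigenvalues sum to 12, which equals trace(L) = 2|E|.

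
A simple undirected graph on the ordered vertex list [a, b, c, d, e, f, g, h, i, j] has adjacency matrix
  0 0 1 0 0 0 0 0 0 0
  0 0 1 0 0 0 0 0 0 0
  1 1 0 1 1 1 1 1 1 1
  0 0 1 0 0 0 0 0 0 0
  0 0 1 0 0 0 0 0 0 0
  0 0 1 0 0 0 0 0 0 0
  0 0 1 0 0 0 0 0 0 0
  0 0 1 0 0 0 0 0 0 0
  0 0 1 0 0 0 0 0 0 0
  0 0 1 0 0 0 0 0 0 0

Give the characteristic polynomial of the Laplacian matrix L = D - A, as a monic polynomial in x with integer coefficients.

Reading degrees in the order [a, b, c, d, e, f, g, h, i, j] gives [1, 1, 9, 1, 1, 1, 1, 1, 1, 1]; set D = diag(1, 1, 9, 1, 1, 1, 1, 1, 1, 1) and form L = D - A. The eigenvalues of L are [0, 1, 1, 1, 1, 1, 1, 1, 1, 10]; the characteristic polynomial is the product of (x - lambda_i), which multiplies out to x^10 - 18x^9 + 108x^8 - 336x^7 + 630x^6 - 756x^5 + 588x^4 - 288x^3 + 81x^2 - 10x. The constant term is 0 because L is singular (the all-ones vector lies in its kernel). By the matrix-tree theorem the graph has (1/10) * product of the nonzero eigenvalues = 1 spanning tree.

x^10 - 18x^9 + 108x^8 - 336x^7 + 630x^6 - 756x^5 + 588x^4 - 288x^3 + 81x^2 - 10x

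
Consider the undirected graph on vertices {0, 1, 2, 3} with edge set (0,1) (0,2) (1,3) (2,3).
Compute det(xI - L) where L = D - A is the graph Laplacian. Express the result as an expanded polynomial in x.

Reading degrees in the order [0, 1, 2, 3] gives [2, 2, 2, 2]; set D = diag(2, 2, 2, 2) and form L = D - A. Computing det(xI - L) by cofactor expansion (or equivalently via sum-over-permutations) gives x^4 - 8x^3 + 20x^2 - 16x. Since p(0) = det(-L) = 0, x divides p(x). By the matrix-tree theorem the graph has (1/4) * product of the nonzero eigenvalues = 4 spanning trees. The eigenvalues sum to 8, which equals trace(L) = 2|E|.

x^4 - 8x^3 + 20x^2 - 16x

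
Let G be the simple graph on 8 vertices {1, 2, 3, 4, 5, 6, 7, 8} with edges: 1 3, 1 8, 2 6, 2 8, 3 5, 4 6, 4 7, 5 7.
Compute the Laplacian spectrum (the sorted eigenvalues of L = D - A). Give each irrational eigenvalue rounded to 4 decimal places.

Reading degrees in the order [1, 2, 3, 4, 5, 6, 7, 8] gives [2, 2, 2, 2, 2, 2, 2, 2]; set D = diag(2, 2, 2, 2, 2, 2, 2, 2) and form L = D - A. The multiplicity of 0 as a Laplacian eigenvalue equals the number of connected components. The eigenvalues sum to 16, which equals trace(L) = 2|E|.

[0, 0.5858, 0.5858, 2, 2, 3.4142, 3.4142, 4]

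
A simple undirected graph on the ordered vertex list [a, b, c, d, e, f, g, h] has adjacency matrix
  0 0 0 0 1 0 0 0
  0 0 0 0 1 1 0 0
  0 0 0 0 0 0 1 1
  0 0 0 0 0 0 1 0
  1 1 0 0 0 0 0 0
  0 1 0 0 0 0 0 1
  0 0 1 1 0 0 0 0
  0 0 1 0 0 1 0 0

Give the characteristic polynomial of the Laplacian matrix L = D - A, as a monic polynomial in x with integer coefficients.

x^8 - 14x^7 + 78x^6 - 220x^5 + 330x^4 - 252x^3 + 84x^2 - 8x

Each diagonal entry of L is the vertex degree and each off-diagonal entry is -1 where an edge is present, 0 otherwise; in the order [a, b, c, d, e, f, g, h] the diagonal is [1, 2, 2, 1, 2, 2, 2, 2]. Computing det(xI - L) by cofactor expansion (or equivalently via sum-over-permutations) gives x^8 - 14x^7 + 78x^6 - 220x^5 + 330x^4 - 252x^3 + 84x^2 - 8x. Since p(0) = det(-L) = 0, x divides p(x). By the matrix-tree theorem the graph has (1/8) * product of the nonzero eigenvalues = 1 spanning tree.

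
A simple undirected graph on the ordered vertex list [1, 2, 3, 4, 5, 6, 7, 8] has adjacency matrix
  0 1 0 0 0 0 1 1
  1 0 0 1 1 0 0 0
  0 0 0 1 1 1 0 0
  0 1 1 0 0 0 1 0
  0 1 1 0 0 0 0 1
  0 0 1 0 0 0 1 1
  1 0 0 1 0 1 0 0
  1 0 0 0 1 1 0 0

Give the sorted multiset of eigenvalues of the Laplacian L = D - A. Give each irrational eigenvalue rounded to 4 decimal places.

[0, 2, 2, 2, 4, 4, 4, 6]

With the vertex order [1, 2, 3, 4, 5, 6, 7, 8], the degrees are [3, 3, 3, 3, 3, 3, 3, 3], giving D = diag(3, 3, 3, 3, 3, 3, 3, 3) and L = D - A. Diagonalising L (or applying a numerical eigensolver to the 8x8 matrix) gives the spectrum above. The single zero eigenvalue shows the graph is connected. By the matrix-tree theorem the graph has (1/8) * product of the nonzero eigenvalues = 384 spanning trees.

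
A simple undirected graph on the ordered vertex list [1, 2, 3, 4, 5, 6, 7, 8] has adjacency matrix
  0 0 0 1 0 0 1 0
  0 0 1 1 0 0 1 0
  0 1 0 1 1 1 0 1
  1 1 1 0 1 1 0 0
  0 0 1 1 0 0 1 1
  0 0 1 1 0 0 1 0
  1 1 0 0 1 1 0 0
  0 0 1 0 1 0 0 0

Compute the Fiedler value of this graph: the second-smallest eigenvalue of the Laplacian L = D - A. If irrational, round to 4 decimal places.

Reading degrees in the order [1, 2, 3, 4, 5, 6, 7, 8] gives [2, 3, 5, 5, 4, 3, 4, 2]; set D = diag(2, 3, 5, 5, 4, 3, 4, 2) and form L = D - A. The smallest Laplacian eigenvalue is always 0. The next one, lambda_2 = 1.4427, measures how hard the graph is to disconnect: larger values mean better connectivity.

1.4427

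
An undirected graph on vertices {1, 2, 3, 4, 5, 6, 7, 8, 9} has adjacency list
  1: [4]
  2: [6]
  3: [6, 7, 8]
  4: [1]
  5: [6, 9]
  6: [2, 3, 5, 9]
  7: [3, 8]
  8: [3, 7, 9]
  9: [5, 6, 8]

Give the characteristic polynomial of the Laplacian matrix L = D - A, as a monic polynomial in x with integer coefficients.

Each diagonal entry of L is the vertex degree and each off-diagonal entry is -1 where an edge is present, 0 otherwise; in the order [1, 2, 3, 4, 5, 6, 7, 8, 9] the diagonal is [1, 1, 3, 1, 2, 4, 2, 3, 3]. L has integer entries, so p(x) = det(xI - L) has integer coefficients. Expanding the determinant yields x^9 - 20x^8 + 163x^7 - 698x^6 + 1684x^5 - 2268x^4 + 1562x^3 - 420x^2. The coefficient of x^8 equals -trace(L) = -20, matching the sum of degrees. There are 2 zeros in the spectrum, matching the 2 components. The eigenvalues sum to 20, which equals trace(L) = 2|E|.

x^9 - 20x^8 + 163x^7 - 698x^6 + 1684x^5 - 2268x^4 + 1562x^3 - 420x^2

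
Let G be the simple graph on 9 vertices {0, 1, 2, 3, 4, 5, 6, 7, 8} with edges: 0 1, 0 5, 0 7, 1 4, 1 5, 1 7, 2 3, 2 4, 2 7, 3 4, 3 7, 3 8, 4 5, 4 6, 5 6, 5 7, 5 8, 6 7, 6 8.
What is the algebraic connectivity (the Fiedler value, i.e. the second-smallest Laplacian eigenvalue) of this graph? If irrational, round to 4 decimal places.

2.0207

Each diagonal entry of L is the vertex degree and each off-diagonal entry is -1 where an edge is present, 0 otherwise; in the order [0, 1, 2, 3, 4, 5, 6, 7, 8] the diagonal is [3, 4, 3, 4, 5, 6, 4, 6, 3]. Computing the eigenvalues of L and sorting gives [0, 2.0207, 2.4001, 3.7758, 4.3937, 4.9527, 5.6852, 6.8196, 7.9522]. The Fiedler value lambda_2 = 2.0207 is strictly positive, so the graph is connected. By the matrix-tree theorem the graph has (1/9) * product of the nonzero eigenvalues = 13651 spanning trees.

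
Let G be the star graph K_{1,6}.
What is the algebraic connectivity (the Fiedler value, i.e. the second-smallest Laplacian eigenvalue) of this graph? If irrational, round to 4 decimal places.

1

The graph has 7 vertices and degree multiset [6, 1, 1, 1, 1, 1, 1]; D is the diagonal matrix of degrees and L = D - A. The sorted Laplacian eigenvalues are [0, 1, 1, 1, 1, 1, 7]; the algebraic connectivity is the second entry, 1. The largest eigenvalue, 7, is at most the vertex count 7. By the matrix-tree theorem the graph has (1/7) * product of the nonzero eigenvalues = 1 spanning tree.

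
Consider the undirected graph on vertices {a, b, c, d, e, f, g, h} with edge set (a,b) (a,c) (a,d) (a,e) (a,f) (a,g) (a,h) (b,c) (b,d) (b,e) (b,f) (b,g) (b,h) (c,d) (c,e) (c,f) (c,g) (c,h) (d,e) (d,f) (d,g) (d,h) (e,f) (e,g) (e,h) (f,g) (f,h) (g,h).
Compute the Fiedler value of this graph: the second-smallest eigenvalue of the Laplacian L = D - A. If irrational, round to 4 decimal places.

With the vertex order [a, b, c, d, e, f, g, h], the degrees are [7, 7, 7, 7, 7, 7, 7, 7], giving D = diag(7, 7, 7, 7, 7, 7, 7, 7) and L = D - A. The smallest Laplacian eigenvalue is always 0. The next one, lambda_2 = 8, measures how hard the graph is to disconnect: larger values mean better connectivity.

8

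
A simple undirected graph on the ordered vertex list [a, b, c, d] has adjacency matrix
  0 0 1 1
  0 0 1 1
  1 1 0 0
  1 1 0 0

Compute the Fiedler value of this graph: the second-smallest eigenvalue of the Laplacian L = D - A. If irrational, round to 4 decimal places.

Reading degrees in the order [a, b, c, d] gives [2, 2, 2, 2]; set D = diag(2, 2, 2, 2) and form L = D - A. The sorted Laplacian eigenvalues are [0, 2, 2, 4]; the algebraic connectivity is the second entry, 2.

2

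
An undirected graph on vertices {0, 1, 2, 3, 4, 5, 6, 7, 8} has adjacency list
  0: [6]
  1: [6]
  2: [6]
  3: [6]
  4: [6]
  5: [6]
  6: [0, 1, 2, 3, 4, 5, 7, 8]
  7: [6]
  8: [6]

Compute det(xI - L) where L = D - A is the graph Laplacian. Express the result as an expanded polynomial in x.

x^9 - 16x^8 + 84x^7 - 224x^6 + 350x^5 - 336x^4 + 196x^3 - 64x^2 + 9x

Reading degrees in the order [0, 1, 2, 3, 4, 5, 6, 7, 8] gives [1, 1, 1, 1, 1, 1, 8, 1, 1]; set D = diag(1, 1, 1, 1, 1, 1, 8, 1, 1) and form L = D - A. Computing det(xI - L) by cofactor expansion (or equivalently via sum-over-permutations) gives x^9 - 16x^8 + 84x^7 - 224x^6 + 350x^5 - 336x^4 + 196x^3 - 64x^2 + 9x. The coefficient of x^8 equals -trace(L) = -16, matching the sum of degrees.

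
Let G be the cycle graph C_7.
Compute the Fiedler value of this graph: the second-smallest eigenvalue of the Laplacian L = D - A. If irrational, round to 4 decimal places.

0.7530

The graph has 7 vertices and degree multiset [2, 2, 2, 2, 2, 2, 2]; D is the diagonal matrix of degrees and L = D - A. Computing the eigenvalues of L and sorting gives [0, 0.7530, 0.7530, 2.4450, 2.4450, 3.8019, 3.8019]. The Fiedler value lambda_2 = 0.7530 is strictly positive, so the graph is connected. There is one zero in the spectrum, matching the 1 component. The largest eigenvalue, 3.8019, is at most the vertex count 7.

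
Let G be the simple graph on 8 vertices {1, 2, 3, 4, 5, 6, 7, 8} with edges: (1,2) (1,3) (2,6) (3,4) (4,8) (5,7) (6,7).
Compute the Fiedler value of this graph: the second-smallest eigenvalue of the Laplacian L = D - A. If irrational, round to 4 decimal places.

Reading degrees in the order [1, 2, 3, 4, 5, 6, 7, 8] gives [2, 2, 2, 2, 1, 2, 2, 1]; set D = diag(2, 2, 2, 2, 1, 2, 2, 1) and form L = D - A. Computing the eigenvalues of L and sorting gives [0, 0.1522, 0.5858, 1.2346, 2, 2.7654, 3.4142, 3.8478]. The Fiedler value lambda_2 = 0.1522 is strictly positive, so the graph is connected. The eigenvalues sum to 14, which equals trace(L) = 2|E|.

0.1522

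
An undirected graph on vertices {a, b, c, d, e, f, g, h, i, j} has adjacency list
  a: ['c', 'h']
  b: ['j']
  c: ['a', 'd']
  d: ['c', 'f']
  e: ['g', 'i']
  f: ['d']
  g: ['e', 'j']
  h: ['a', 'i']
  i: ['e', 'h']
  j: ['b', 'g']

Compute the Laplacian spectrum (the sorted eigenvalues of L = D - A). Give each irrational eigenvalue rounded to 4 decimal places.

With the vertex order [a, b, c, d, e, f, g, h, i, j], the degrees are [2, 1, 2, 2, 2, 1, 2, 2, 2, 2], giving D = diag(2, 1, 2, 2, 2, 1, 2, 2, 2, 2) and L = D - A. The multiplicity of 0 as a Laplacian eigenvalue equals the number of connected components.

[0, 0.0979, 0.3820, 0.8244, 1.3820, 2, 2.6180, 3.1756, 3.6180, 3.9021]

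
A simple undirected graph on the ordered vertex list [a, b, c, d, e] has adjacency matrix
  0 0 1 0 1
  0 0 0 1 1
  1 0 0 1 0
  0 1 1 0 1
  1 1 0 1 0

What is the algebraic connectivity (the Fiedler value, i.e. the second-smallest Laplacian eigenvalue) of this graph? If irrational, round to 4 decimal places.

With the vertex order [a, b, c, d, e], the degrees are [2, 2, 2, 3, 3], giving D = diag(2, 2, 2, 3, 3) and L = D - A. The smallest Laplacian eigenvalue is always 0. The next one, lambda_2 = 1.3820, measures how hard the graph is to disconnect: larger values mean better connectivity. The eigenvalues sum to 12, which equals trace(L) = 2|E|.

1.3820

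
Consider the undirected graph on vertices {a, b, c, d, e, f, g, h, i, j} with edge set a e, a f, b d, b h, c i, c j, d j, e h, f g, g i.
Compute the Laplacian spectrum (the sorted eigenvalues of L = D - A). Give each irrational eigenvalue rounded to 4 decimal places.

[0, 0.3820, 0.3820, 1.3820, 1.3820, 2.6180, 2.6180, 3.6180, 3.6180, 4]

Each diagonal entry of L is the vertex degree and each off-diagonal entry is -1 where an edge is present, 0 otherwise; in the order [a, b, c, d, e, f, g, h, i, j] the diagonal is [2, 2, 2, 2, 2, 2, 2, 2, 2, 2]. Since every row of L sums to 0, the all-ones vector is in the kernel and 0 is an eigenvalue. There is one zero in the spectrum, matching the 1 component. The eigenvalues sum to 20, which equals trace(L) = 2|E|.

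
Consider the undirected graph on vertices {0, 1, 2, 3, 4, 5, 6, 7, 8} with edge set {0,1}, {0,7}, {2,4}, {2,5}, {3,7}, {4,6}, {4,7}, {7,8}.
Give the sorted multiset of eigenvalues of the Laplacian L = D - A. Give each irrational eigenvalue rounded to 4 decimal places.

Each diagonal entry of L is the vertex degree and each off-diagonal entry is -1 where an edge is present, 0 otherwise; in the order [0, 1, 2, 3, 4, 5, 6, 7, 8] the diagonal is [2, 1, 2, 1, 3, 1, 1, 4, 1]. The multiplicity of 0 as a Laplacian eigenvalue equals the number of connected components. The largest eigenvalue, 5.3411, is at most the vertex count 9. By the matrix-tree theorem the graph has (1/9) * product of the nonzero eigenvalues = 1 spanning tree.

[0, 0.2427, 0.5371, 0.6893, 1, 2.1297, 2.4166, 3.6434, 5.3411]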